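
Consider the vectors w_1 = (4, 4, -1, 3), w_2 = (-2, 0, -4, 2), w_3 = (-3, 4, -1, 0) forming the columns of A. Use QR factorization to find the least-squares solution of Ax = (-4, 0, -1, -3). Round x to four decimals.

x = (-0.6458, 0.0521, 0.6042)

e_1 = w_1/‖w_1‖ = (4, 4, -1, 3)/6.4807 = (0.6172, 0.6172, -0.1543, 0.4629).
r_{12} = e_1·w_2 = 0.3086.
u_2 = w_2 − 0.3086·e_1 = (-2.1905, -0.1905, -3.9524, 1.8571).
‖u_2‖ = 4.8892, so e_2 = (-0.4480, -0.0390, -0.8084, 0.3798).
r_{13} = e_1·w_3 = 0.7715; r_{23} = e_2·w_3 = 1.9966.
u_3 = w_3 − 0.7715·e_1 − 1.9966·e_2 = (-2.5817, 3.6016, 0.7331, -1.1155).
‖u_3‖ = 4.6280, so e_3 = (-0.5578, 0.7782, 0.1584, -0.2410).
Qᵀb = (-3.7033, 1.4609, 2.7961).
Back-substitute: x_3 = 2.7961/4.6280 = 0.6042.
x_2 = (1.4609 − 1.9966·0.6042)/4.8892 = 0.0521.
x_1 = (-3.7033 − 0.3086·0.0521 − 0.7715·0.6042)/6.4807 = -0.6458.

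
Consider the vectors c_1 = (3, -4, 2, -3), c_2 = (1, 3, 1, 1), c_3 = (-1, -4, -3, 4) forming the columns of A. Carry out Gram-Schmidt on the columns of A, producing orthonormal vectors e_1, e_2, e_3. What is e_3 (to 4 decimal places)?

e_1 = c_1/‖c_1‖ = (3, -4, 2, -3)/6.1644 = (0.4867, -0.6489, 0.3244, -0.4867).
r_{12} = e_1·c_2 = -1.6222.
u_2 = c_2 + 1.6222·e_1 = (1.7895, 1.9474, 1.5263, 0.2105).
‖u_2‖ = 3.0608, so e_2 = (0.5846, 0.6362, 0.4987, 0.0688).
r_{13} = e_1·c_3 = -0.8111; r_{23} = e_2·c_3 = -4.3504.
u_3 = c_3 + 0.8111·e_1 + 4.3504·e_2 = (1.9382, -1.7584, -0.5674, 3.9045).
‖u_3‖ = 4.7345, so e_3 = (0.4094, -0.3714, -0.1198, 0.8247).

e_3 = (0.4094, -0.3714, -0.1198, 0.8247)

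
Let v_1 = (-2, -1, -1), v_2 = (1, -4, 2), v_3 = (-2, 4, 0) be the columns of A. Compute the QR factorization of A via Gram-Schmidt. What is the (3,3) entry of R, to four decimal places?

v_1 = (-2, -1, -1); ‖v_1‖ = 2.4495, so e_1 = (-0.8165, -0.4082, -0.4082).
e_1·v_2 = (-0.8165)·1 + (-0.4082)·(-4) + (-0.4082)·2 = 0.0000.
u_2 = v_2 + 0.0000·e_1 = (1.0000, -4.0000, 2.0000).
‖u_2‖ = 4.5826, so e_2 = (0.2182, -0.8729, 0.4364).
e_1·v_3 = (-0.8165)·(-2) + (-0.4082)·4 + (-0.4082)·0 = 0.0000; e_2·v_3 = 0.2182·(-2) + (-0.8729)·4 + 0.4364·0 = -3.9279.
u_3 = v_3 + 0.0000·e_1 + 3.9279·e_2 = (-1.1429, 0.5714, 1.7143).
r_{33} = ‖u_3‖ = 2.1381.

r_{33} = 2.1381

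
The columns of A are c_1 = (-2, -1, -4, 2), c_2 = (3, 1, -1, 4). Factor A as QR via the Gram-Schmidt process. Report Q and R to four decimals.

Q = [[-0.4000, 0.6668], [-0.2000, 0.2353], [-0.8000, -0.0392], [0.4000, 0.7060]], R = [[5.0000, 1.0000], [0.0000, 5.0990]]

c_1 = (-2, -1, -4, 2); ‖c_1‖ = 5.0000, so e_1 = (-0.4000, -0.2000, -0.8000, 0.4000).
e_1·c_2 = (-0.4000)·3 + (-0.2000)·1 + (-0.8000)·(-1) + 0.4000·4 = 1.0000.
u_2 = c_2 − 1.0000·e_1 = (3.4000, 1.2000, -0.2000, 3.6000).
‖u_2‖ = 5.0990, so e_2 = (0.6668, 0.2353, -0.0392, 0.7060).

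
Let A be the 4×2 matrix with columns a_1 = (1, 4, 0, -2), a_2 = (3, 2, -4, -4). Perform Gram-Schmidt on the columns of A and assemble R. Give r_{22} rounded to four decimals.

a_1 = (1, 4, 0, -2); ‖a_1‖ = 4.5826, so q_1 = (0.2182, 0.8729, 0.0000, -0.4364).
q_1·a_2 = 0.2182·3 + 0.8729·2 + 0.0000·(-4) + (-0.4364)·(-4) = 4.1461.
u_2 = a_2 − 4.1461·q_1 = (2.0952, -1.6190, -4.0000, -2.1905).
r_{22} = ‖u_2‖ = 5.2735.

r_{22} = 5.2735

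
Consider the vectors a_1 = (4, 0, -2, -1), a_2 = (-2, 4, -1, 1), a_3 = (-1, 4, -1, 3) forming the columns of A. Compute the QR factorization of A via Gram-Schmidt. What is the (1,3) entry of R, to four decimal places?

r_{13} = -1.0911

q_1 = a_1/‖a_1‖ = (4, 0, -2, -1)/4.5826 = (0.8729, 0.0000, -0.4364, -0.2182).
r_{13} = q_1·a_3 = -1.0911.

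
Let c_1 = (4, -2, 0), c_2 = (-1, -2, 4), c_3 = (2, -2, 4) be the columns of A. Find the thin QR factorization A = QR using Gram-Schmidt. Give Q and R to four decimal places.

q_1 = c_1/‖c_1‖ = (4, -2, 0)/4.4721 = (0.8944, -0.4472, 0.0000).
r_{12} = q_1·c_2 = 0.0000.
u_2 = c_2 + 0.0000·q_1 = (-1.0000, -2.0000, 4.0000).
‖u_2‖ = 4.5826, so q_2 = (-0.2182, -0.4364, 0.8729).
r_{13} = q_1·c_3 = 2.6833; r_{23} = q_2·c_3 = 3.9279.
u_3 = c_3 − 2.6833·q_1 − 3.9279·q_2 = (0.4571, 0.9143, 0.5714).
‖u_3‖ = 1.1711, so q_3 = (0.3904, 0.7807, 0.4880).

Q = [[0.8944, -0.2182, 0.3904], [-0.4472, -0.4364, 0.7807], [0.0000, 0.8729, 0.4880]], R = [[4.4721, 0.0000, 2.6833], [0.0000, 4.5826, 3.9279], [0.0000, 0.0000, 1.1711]]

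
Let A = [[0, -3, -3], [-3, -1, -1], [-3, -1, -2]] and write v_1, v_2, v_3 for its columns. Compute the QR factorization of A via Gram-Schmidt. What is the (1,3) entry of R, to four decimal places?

r_{13} = 2.1213

e_1 = v_1/‖v_1‖ = (0, -3, -3)/4.2426 = (0.0000, -0.7071, -0.7071).
r_{13} = e_1·v_3 = 2.1213.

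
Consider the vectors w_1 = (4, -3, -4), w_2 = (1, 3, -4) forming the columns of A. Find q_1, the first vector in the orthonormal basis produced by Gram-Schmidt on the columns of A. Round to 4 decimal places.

q_1 = (0.6247, -0.4685, -0.6247)

w_1 = (4, -3, -4); ‖w_1‖ = 6.4031, so q_1 = (0.6247, -0.4685, -0.6247).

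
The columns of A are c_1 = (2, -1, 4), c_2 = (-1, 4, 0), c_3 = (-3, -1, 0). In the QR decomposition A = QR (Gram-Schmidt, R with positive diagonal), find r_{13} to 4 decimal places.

e_1 = c_1/‖c_1‖ = (2, -1, 4)/4.5826 = (0.4364, -0.2182, 0.8729).
r_{13} = e_1·c_3 = -1.0911.

r_{13} = -1.0911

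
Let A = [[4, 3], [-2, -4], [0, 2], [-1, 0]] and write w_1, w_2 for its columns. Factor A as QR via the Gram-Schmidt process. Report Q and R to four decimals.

w_1 = (4, -2, 0, -1); ‖w_1‖ = 4.5826, so q_1 = (0.8729, -0.4364, 0.0000, -0.2182).
q_1·w_2 = 0.8729·3 + (-0.4364)·(-4) + 0.0000·2 + (-0.2182)·0 = 4.3644.
u_2 = w_2 − 4.3644·q_1 = (-0.8095, -2.0952, 2.0000, 0.9524).
‖u_2‖ = 3.1547, so q_2 = (-0.2566, -0.6642, 0.6340, 0.3019).

Q = [[0.8729, -0.2566], [-0.4364, -0.6642], [0.0000, 0.6340], [-0.2182, 0.3019]], R = [[4.5826, 4.3644], [0.0000, 3.1547]]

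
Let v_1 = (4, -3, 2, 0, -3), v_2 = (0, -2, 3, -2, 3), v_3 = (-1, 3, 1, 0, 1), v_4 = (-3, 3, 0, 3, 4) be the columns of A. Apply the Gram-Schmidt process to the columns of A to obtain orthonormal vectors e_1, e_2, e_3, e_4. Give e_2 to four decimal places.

e_2 = (-0.0622, -0.3474, 0.5599, -0.3940, 0.6377)

v_1 = (4, -3, 2, 0, -3); ‖v_1‖ = 6.1644, so e_1 = (0.6489, -0.4867, 0.3244, 0.0000, -0.4867).
e_1·v_2 = 0.6489·0 + (-0.4867)·(-2) + 0.3244·3 + 0.0000·(-2) + (-0.4867)·3 = 0.4867.
u_2 = v_2 − 0.4867·e_1 = (-0.3158, -1.7632, 2.8421, -2.0000, 3.2368).
‖u_2‖ = 5.0757, so e_2 = (-0.0622, -0.3474, 0.5599, -0.3940, 0.6377).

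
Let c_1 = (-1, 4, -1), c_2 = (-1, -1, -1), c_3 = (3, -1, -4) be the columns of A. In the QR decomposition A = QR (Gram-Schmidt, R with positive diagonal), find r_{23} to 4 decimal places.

r_{23} = 1.0000

q_1 = c_1/‖c_1‖ = (-1, 4, -1)/4.2426 = (-0.2357, 0.9428, -0.2357).
r_{12} = q_1·c_2 = -0.4714.
u_2 = c_2 + 0.4714·q_1 = (-1.1111, -0.5556, -1.1111).
‖u_2‖ = 1.6667, so q_2 = (-0.6667, -0.3333, -0.6667).
r_{23} = q_2·c_3 = 1.0000.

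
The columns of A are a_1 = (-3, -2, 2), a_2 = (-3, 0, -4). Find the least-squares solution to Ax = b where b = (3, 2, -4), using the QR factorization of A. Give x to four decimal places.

a_1 = (-3, -2, 2); ‖a_1‖ = 4.1231, so q_1 = (-0.7276, -0.4851, 0.4851).
q_1·a_2 = (-0.7276)·(-3) + (-0.4851)·0 + 0.4851·(-4) = 0.2425.
u_2 = a_2 − 0.2425·q_1 = (-2.8235, 0.1176, -4.1176).
‖u_2‖ = 4.9941, so q_2 = (-0.5654, 0.0236, -0.8245).
Qᵀb = (-5.0932, 1.6490).
Back-substitute: x_2 = 1.6490/4.9941 = 0.3302.
x_1 = (-5.0932 − 0.2425·0.3302)/4.1231 = -1.2547.

x = (-1.2547, 0.3302)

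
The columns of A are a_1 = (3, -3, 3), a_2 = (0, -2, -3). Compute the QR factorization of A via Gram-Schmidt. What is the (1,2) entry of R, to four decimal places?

a_1 = (3, -3, 3); ‖a_1‖ = 5.1962, so e_1 = (0.5774, -0.5774, 0.5774).
r_{12} = e_1·a_2 = -0.5774.

r_{12} = -0.5774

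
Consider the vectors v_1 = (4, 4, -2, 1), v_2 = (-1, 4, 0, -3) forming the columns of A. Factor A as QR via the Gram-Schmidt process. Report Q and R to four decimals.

q_1 = v_1/‖v_1‖ = (4, 4, -2, 1)/6.0828 = (0.6576, 0.6576, -0.3288, 0.1644).
r_{12} = q_1·v_2 = 1.4796.
u_2 = v_2 − 1.4796·q_1 = (-1.9730, 3.0270, 0.4865, -3.2432).
‖u_2‖ = 4.8796, so q_2 = (-0.4043, 0.6203, 0.0997, -0.6646).

Q = [[0.6576, -0.4043], [0.6576, 0.6203], [-0.3288, 0.0997], [0.1644, -0.6646]], R = [[6.0828, 1.4796], [0.0000, 4.8796]]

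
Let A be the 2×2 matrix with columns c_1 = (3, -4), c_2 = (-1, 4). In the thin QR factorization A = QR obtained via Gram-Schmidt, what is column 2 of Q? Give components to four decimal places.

q_1 = c_1/‖c_1‖ = (3, -4)/5.0000 = (0.6000, -0.8000).
r_{12} = q_1·c_2 = -3.8000.
u_2 = c_2 + 3.8000·q_1 = (1.2800, 0.9600).
‖u_2‖ = 1.6000, so q_2 = (0.8000, 0.6000).

q_2 = (0.8000, 0.6000)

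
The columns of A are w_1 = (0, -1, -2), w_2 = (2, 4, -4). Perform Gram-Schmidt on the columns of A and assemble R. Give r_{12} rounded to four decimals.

e_1 = w_1/‖w_1‖ = (0, -1, -2)/2.2361 = (0.0000, -0.4472, -0.8944).
r_{12} = e_1·w_2 = 1.7889.

r_{12} = 1.7889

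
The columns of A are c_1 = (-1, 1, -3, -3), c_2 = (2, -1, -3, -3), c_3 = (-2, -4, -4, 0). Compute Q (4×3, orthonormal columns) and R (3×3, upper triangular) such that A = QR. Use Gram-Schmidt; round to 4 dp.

c_1 = (-1, 1, -3, -3); ‖c_1‖ = 4.4721, so q_1 = (-0.2236, 0.2236, -0.6708, -0.6708).
q_1·c_2 = (-0.2236)·2 + 0.2236·(-1) + (-0.6708)·(-3) + (-0.6708)·(-3) = 3.3541.
u_2 = c_2 − 3.3541·q_1 = (2.7500, -1.7500, -0.7500, -0.7500).
‖u_2‖ = 3.4278, so q_2 = (0.8023, -0.5105, -0.2188, -0.2188).
q_1·c_3 = (-0.2236)·(-2) + 0.2236·(-4) + (-0.6708)·(-4) + (-0.6708)·0 = 2.2361; q_2·c_3 = 0.8023·(-2) + (-0.5105)·(-4) + (-0.2188)·(-4) + (-0.2188)·0 = 1.3128.
u_3 = c_3 − 2.2361·q_1 − 1.3128·q_2 = (-2.5532, -3.8298, -2.2128, 1.7872).
‖u_3‖ = 5.4108, so q_3 = (-0.4719, -0.7078, -0.4090, 0.3303).

Q = [[-0.2236, 0.8023, -0.4719], [0.2236, -0.5105, -0.7078], [-0.6708, -0.2188, -0.4090], [-0.6708, -0.2188, 0.3303]], R = [[4.4721, 3.3541, 2.2361], [0.0000, 3.4278, 1.3128], [0.0000, 0.0000, 5.4108]]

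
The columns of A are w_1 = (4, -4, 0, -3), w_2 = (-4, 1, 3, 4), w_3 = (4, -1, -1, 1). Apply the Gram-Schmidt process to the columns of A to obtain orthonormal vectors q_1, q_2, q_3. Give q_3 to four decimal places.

w_1 = (4, -4, 0, -3); ‖w_1‖ = 6.4031, so q_1 = (0.6247, -0.6247, 0.0000, -0.4685).
q_1·w_2 = 0.6247·(-4) + (-0.6247)·1 + 0.0000·3 + (-0.4685)·4 = -4.9976.
u_2 = w_2 + 4.9976·q_1 = (-0.8780, -2.1220, 3.0000, 1.6585).
‖u_2‖ = 4.1261, so q_2 = (-0.2128, -0.5143, 0.7271, 0.4020).
q_1·w_3 = 0.6247·4 + (-0.6247)·(-1) + 0.0000·(-1) + (-0.4685)·1 = 2.6550; q_2·w_3 = (-0.2128)·4 + (-0.5143)·(-1) + 0.7271·(-1) + 0.4020·1 = -0.6621.
u_3 = w_3 − 2.6550·q_1 + 0.6621·q_2 = (2.2006, 0.3181, -0.5186, 2.5100).
‖u_3‖ = 3.3931, so q_3 = (0.6486, 0.0937, -0.1528, 0.7398).

q_3 = (0.6486, 0.0937, -0.1528, 0.7398)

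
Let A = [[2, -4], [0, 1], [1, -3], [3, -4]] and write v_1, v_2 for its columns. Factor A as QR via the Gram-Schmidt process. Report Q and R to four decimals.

Q = [[0.5345, -0.3479], [0.0000, 0.4871], [0.2673, -0.6611], [0.8018, 0.4523]], R = [[3.7417, -6.1470], [0.0000, 2.0529]]

v_1 = (2, 0, 1, 3); ‖v_1‖ = 3.7417, so q_1 = (0.5345, 0.0000, 0.2673, 0.8018).
q_1·v_2 = 0.5345·(-4) + 0.0000·1 + 0.2673·(-3) + 0.8018·(-4) = -6.1470.
u_2 = v_2 + 6.1470·q_1 = (-0.7143, 1.0000, -1.3571, 0.9286).
‖u_2‖ = 2.0529, so q_2 = (-0.3479, 0.4871, -0.6611, 0.4523).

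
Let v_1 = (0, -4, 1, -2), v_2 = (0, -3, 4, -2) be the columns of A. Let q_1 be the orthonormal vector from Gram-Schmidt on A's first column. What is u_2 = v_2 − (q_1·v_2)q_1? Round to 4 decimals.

v_1 = (0, -4, 1, -2); ‖v_1‖ = 4.5826, so q_1 = (0.0000, -0.8729, 0.2182, -0.4364).
q_1·v_2 = 0.0000·0 + (-0.8729)·(-3) + 0.2182·4 + (-0.4364)·(-2) = 4.3644.
u_2 = v_2 − 4.3644·q_1 = (0.0000, 0.8095, 3.0476, -0.0952).

u_2 = (0.0000, 0.8095, 3.0476, -0.0952)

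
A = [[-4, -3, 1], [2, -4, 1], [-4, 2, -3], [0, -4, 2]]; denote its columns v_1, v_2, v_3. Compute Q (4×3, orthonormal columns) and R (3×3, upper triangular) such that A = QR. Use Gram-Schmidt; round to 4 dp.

v_1 = (-4, 2, -4, 0); ‖v_1‖ = 6.0000, so e_1 = (-0.6667, 0.3333, -0.6667, 0.0000).
e_1·v_2 = (-0.6667)·(-3) + 0.3333·(-4) + (-0.6667)·2 + 0.0000·(-4) = -0.6667.
u_2 = v_2 + 0.6667·e_1 = (-3.4444, -3.7778, 1.5556, -4.0000).
‖u_2‖ = 6.6750, so e_2 = (-0.5160, -0.5660, 0.2330, -0.5993).
e_1·v_3 = (-0.6667)·1 + 0.3333·1 + (-0.6667)·(-3) + 0.0000·2 = 1.6667; e_2·v_3 = (-0.5160)·1 + (-0.5660)·1 + 0.2330·(-3) + (-0.5993)·2 = -2.9796.
u_3 = v_3 − 1.6667·e_1 + 2.9796·e_2 = (0.5736, -1.2419, -1.1945, 0.2145).
‖u_3‖ = 1.8287, so e_3 = (0.3136, -0.6791, -0.6532, 0.1173).

Q = [[-0.6667, -0.5160, 0.3136], [0.3333, -0.5660, -0.6791], [-0.6667, 0.2330, -0.6532], [0.0000, -0.5993, 0.1173]], R = [[6.0000, -0.6667, 1.6667], [0.0000, 6.6750, -2.9796], [0.0000, 0.0000, 1.8287]]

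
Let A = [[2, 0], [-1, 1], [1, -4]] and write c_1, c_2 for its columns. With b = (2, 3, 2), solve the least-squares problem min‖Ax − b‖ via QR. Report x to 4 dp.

x = (0.3377, -0.1948)

c_1 = (2, -1, 1); ‖c_1‖ = 2.4495, so q_1 = (0.8165, -0.4082, 0.4082).
q_1·c_2 = 0.8165·0 + (-0.4082)·1 + 0.4082·(-4) = -2.0412.
u_2 = c_2 + 2.0412·q_1 = (1.6667, 0.1667, -3.1667).
‖u_2‖ = 3.5824, so q_2 = (0.4652, 0.0465, -0.8840).
Qᵀb = (1.2247, -0.6979).
Back-substitute: x_2 = -0.6979/3.5824 = -0.1948.
x_1 = (1.2247 + 2.0412·(-0.1948))/2.4495 = 0.3377.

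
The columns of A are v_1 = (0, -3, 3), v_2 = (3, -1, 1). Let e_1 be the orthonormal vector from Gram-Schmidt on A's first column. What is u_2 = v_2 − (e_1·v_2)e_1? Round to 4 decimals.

v_1 = (0, -3, 3); ‖v_1‖ = 4.2426, so e_1 = (0.0000, -0.7071, 0.7071).
e_1·v_2 = 0.0000·3 + (-0.7071)·(-1) + 0.7071·1 = 1.4142.
u_2 = v_2 − 1.4142·e_1 = (3.0000, 0.0000, 0.0000).

u_2 = (3.0000, 0.0000, 0.0000)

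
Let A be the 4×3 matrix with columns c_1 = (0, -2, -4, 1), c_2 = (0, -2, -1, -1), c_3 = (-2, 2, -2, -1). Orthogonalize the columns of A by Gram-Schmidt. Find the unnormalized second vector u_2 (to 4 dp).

e_1 = c_1/‖c_1‖ = (0, -2, -4, 1)/4.5826 = (0.0000, -0.4364, -0.8729, 0.2182).
r_{12} = e_1·c_2 = 1.5275.
u_2 = c_2 − 1.5275·e_1 = (0.0000, -1.3333, 0.3333, -1.3333).

u_2 = (0.0000, -1.3333, 0.3333, -1.3333)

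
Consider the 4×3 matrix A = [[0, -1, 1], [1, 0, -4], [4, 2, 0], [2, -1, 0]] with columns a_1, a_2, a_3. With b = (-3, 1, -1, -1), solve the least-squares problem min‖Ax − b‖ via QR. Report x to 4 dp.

a_1 = (0, 1, 4, 2); ‖a_1‖ = 4.5826, so e_1 = (0.0000, 0.2182, 0.8729, 0.4364).
e_1·a_2 = 0.0000·(-1) + 0.2182·0 + 0.8729·2 + 0.4364·(-1) = 1.3093.
u_2 = a_2 − 1.3093·e_1 = (-1.0000, -0.2857, 0.8571, -1.5714).
‖u_2‖ = 2.0702, so e_2 = (-0.4830, -0.1380, 0.4140, -0.7591).
e_1·a_3 = 0.0000·1 + 0.2182·(-4) + 0.8729·0 + 0.4364·0 = -0.8729; e_2·a_3 = (-0.4830)·1 + (-0.1380)·(-4) + 0.4140·0 + (-0.7591)·0 = 0.0690.
u_3 = a_3 + 0.8729·e_1 − 0.0690·e_2 = (1.0333, -3.8000, 0.7333, 0.4333).
‖u_3‖ = 4.0291, so e_3 = (0.2565, -0.9431, 0.1820, 0.1076).
Qᵀb = (-1.0911, 1.6562, -2.0021).
Back-substitute: x_3 = -2.0021/4.0291 = -0.4969.
x_2 = (1.6562 − 0.0690·(-0.4969))/2.0702 = 0.8166.
x_1 = (-1.0911 − 1.3093·0.8166 + 0.8729·(-0.4969))/4.5826 = -0.5661.

x = (-0.5661, 0.8166, -0.4969)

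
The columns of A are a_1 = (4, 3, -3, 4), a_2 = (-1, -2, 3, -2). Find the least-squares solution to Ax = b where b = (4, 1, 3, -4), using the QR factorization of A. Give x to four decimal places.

x = (1.1053, 2.2690)

a_1 = (4, 3, -3, 4); ‖a_1‖ = 7.0711, so q_1 = (0.5657, 0.4243, -0.4243, 0.5657).
q_1·a_2 = 0.5657·(-1) + 0.4243·(-2) + (-0.4243)·3 + 0.5657·(-2) = -3.8184.
u_2 = a_2 + 3.8184·q_1 = (1.1600, -0.3800, 1.3800, 0.1600).
‖u_2‖ = 1.8493, so q_2 = (0.6273, -0.2055, 0.7462, 0.0865).
Qᵀb = (-0.8485, 4.1961).
Back-substitute: x_2 = 4.1961/1.8493 = 2.2690.
x_1 = (-0.8485 + 3.8184·2.2690)/7.0711 = 1.1053.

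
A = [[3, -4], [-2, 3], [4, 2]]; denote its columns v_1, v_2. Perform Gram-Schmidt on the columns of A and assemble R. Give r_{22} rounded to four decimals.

v_1 = (3, -2, 4); ‖v_1‖ = 5.3852, so q_1 = (0.5571, -0.3714, 0.7428).
q_1·v_2 = 0.5571·(-4) + (-0.3714)·3 + 0.7428·2 = -1.8570.
u_2 = v_2 + 1.8570·q_1 = (-2.9655, 2.3103, 3.3793).
r_{22} = ‖u_2‖ = 5.0549.

r_{22} = 5.0549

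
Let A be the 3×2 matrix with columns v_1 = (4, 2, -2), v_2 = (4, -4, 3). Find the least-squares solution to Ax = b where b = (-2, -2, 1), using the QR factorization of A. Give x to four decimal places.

x = (-0.5918, 0.1020)

q_1 = v_1/‖v_1‖ = (4, 2, -2)/4.8990 = (0.8165, 0.4082, -0.4082).
r_{12} = q_1·v_2 = 0.4082.
u_2 = v_2 − 0.4082·q_1 = (3.6667, -4.1667, 3.1667).
‖u_2‖ = 6.3901, so q_2 = (0.5738, -0.6521, 0.4956).
Qᵀb = (-2.8577, 0.6521).
Back-substitute: x_2 = 0.6521/6.3901 = 0.1020.
x_1 = (-2.8577 − 0.4082·0.1020)/4.8990 = -0.5918.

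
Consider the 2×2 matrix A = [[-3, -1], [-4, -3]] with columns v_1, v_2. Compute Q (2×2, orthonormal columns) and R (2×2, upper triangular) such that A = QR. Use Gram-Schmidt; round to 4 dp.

Q = [[-0.6000, 0.8000], [-0.8000, -0.6000]], R = [[5.0000, 3.0000], [0.0000, 1.0000]]

v_1 = (-3, -4); ‖v_1‖ = 5.0000, so q_1 = (-0.6000, -0.8000).
q_1·v_2 = (-0.6000)·(-1) + (-0.8000)·(-3) = 3.0000.
u_2 = v_2 − 3.0000·q_1 = (0.8000, -0.6000).
‖u_2‖ = 1.0000, so q_2 = (0.8000, -0.6000).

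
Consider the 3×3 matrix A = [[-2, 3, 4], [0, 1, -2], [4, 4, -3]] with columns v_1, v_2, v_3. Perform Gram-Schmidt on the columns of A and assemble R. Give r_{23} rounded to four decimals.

r_{23} = 1.7457

v_1 = (-2, 0, 4); ‖v_1‖ = 4.4721, so e_1 = (-0.4472, 0.0000, 0.8944).
e_1·v_2 = (-0.4472)·3 + 0.0000·1 + 0.8944·4 = 2.2361.
u_2 = v_2 − 2.2361·e_1 = (4.0000, 1.0000, 2.0000).
‖u_2‖ = 4.5826, so e_2 = (0.8729, 0.2182, 0.4364).
r_{23} = e_2·v_3 = 1.7457.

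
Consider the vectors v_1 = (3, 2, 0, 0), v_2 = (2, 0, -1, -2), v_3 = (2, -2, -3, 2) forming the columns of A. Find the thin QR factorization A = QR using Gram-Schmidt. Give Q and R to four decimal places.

Q = [[0.8321, 0.2465, 0.2981], [0.5547, -0.3698, -0.4472], [0.0000, -0.4006, -0.5963], [0.0000, -0.8012, 0.5963]], R = [[3.6056, 1.6641, 0.5547], [0.0000, 2.4962, 0.8321], [0.0000, 0.0000, 4.4721]]

v_1 = (3, 2, 0, 0); ‖v_1‖ = 3.6056, so e_1 = (0.8321, 0.5547, 0.0000, 0.0000).
e_1·v_2 = 0.8321·2 + 0.5547·0 + 0.0000·(-1) + 0.0000·(-2) = 1.6641.
u_2 = v_2 − 1.6641·e_1 = (0.6154, -0.9231, -1.0000, -2.0000).
‖u_2‖ = 2.4962, so e_2 = (0.2465, -0.3698, -0.4006, -0.8012).
e_1·v_3 = 0.8321·2 + 0.5547·(-2) + 0.0000·(-3) + 0.0000·2 = 0.5547; e_2·v_3 = 0.2465·2 + (-0.3698)·(-2) + (-0.4006)·(-3) + (-0.8012)·2 = 0.8321.
u_3 = v_3 − 0.5547·e_1 − 0.8321·e_2 = (1.3333, -2.0000, -2.6667, 2.6667).
‖u_3‖ = 4.4721, so e_3 = (0.2981, -0.4472, -0.5963, 0.5963).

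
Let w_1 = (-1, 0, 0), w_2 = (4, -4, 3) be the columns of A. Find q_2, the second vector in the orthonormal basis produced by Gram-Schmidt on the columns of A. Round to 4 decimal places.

q_1 = w_1/‖w_1‖ = (-1, 0, 0)/1.0000 = (-1.0000, 0.0000, 0.0000).
r_{12} = q_1·w_2 = -4.0000.
u_2 = w_2 + 4.0000·q_1 = (0.0000, -4.0000, 3.0000).
‖u_2‖ = 5.0000, so q_2 = (0.0000, -0.8000, 0.6000).

q_2 = (0.0000, -0.8000, 0.6000)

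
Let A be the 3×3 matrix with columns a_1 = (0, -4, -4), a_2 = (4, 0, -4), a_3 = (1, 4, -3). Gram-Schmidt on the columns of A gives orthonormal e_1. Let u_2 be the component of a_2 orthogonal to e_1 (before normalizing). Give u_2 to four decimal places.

e_1 = a_1/‖a_1‖ = (0, -4, -4)/5.6569 = (0.0000, -0.7071, -0.7071).
r_{12} = e_1·a_2 = 2.8284.
u_2 = a_2 − 2.8284·e_1 = (4.0000, 2.0000, -2.0000).

u_2 = (4.0000, 2.0000, -2.0000)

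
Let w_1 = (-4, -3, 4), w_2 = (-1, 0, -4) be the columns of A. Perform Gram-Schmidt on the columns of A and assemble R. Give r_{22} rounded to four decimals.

w_1 = (-4, -3, 4); ‖w_1‖ = 6.4031, so e_1 = (-0.6247, -0.4685, 0.6247).
e_1·w_2 = (-0.6247)·(-1) + (-0.4685)·0 + 0.6247·(-4) = -1.8741.
u_2 = w_2 + 1.8741·e_1 = (-2.1707, -0.8780, -2.8293).
r_{22} = ‖u_2‖ = 3.6726.

r_{22} = 3.6726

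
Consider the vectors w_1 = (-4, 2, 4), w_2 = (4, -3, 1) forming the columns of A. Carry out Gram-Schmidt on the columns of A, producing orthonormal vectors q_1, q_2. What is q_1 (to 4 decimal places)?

w_1 = (-4, 2, 4); ‖w_1‖ = 6.0000, so q_1 = (-0.6667, 0.3333, 0.6667).

q_1 = (-0.6667, 0.3333, 0.6667)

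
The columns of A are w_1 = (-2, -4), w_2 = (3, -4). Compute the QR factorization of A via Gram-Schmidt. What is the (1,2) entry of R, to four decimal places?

w_1 = (-2, -4); ‖w_1‖ = 4.4721, so q_1 = (-0.4472, -0.8944).
r_{12} = q_1·w_2 = 2.2361.

r_{12} = 2.2361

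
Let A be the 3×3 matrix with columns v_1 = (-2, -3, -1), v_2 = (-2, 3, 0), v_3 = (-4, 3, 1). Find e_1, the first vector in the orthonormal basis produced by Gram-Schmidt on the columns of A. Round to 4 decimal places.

e_1 = v_1/‖v_1‖ = (-2, -3, -1)/3.7417 = (-0.5345, -0.8018, -0.2673).

e_1 = (-0.5345, -0.8018, -0.2673)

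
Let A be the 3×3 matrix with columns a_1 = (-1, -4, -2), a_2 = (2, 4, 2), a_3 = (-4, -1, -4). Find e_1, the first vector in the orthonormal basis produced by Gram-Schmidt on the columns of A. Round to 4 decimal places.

a_1 = (-1, -4, -2); ‖a_1‖ = 4.5826, so e_1 = (-0.2182, -0.8729, -0.4364).

e_1 = (-0.2182, -0.8729, -0.4364)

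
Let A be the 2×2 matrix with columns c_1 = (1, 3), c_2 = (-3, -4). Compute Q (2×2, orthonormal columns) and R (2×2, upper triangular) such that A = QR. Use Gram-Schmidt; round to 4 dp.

Q = [[0.3162, -0.9487], [0.9487, 0.3162]], R = [[3.1623, -4.7434], [0.0000, 1.5811]]

e_1 = c_1/‖c_1‖ = (1, 3)/3.1623 = (0.3162, 0.9487).
r_{12} = e_1·c_2 = -4.7434.
u_2 = c_2 + 4.7434·e_1 = (-1.5000, 0.5000).
‖u_2‖ = 1.5811, so e_2 = (-0.9487, 0.3162).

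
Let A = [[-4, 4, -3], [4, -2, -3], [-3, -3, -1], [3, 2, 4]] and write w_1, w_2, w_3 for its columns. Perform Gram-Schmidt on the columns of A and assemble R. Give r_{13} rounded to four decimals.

w_1 = (-4, 4, -3, 3); ‖w_1‖ = 7.0711, so q_1 = (-0.5657, 0.5657, -0.4243, 0.4243).
r_{13} = q_1·w_3 = 2.1213.

r_{13} = 2.1213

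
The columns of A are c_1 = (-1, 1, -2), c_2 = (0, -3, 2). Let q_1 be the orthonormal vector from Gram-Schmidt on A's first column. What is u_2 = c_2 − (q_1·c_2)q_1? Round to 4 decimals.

q_1 = c_1/‖c_1‖ = (-1, 1, -2)/2.4495 = (-0.4082, 0.4082, -0.8165).
r_{12} = q_1·c_2 = -2.8577.
u_2 = c_2 + 2.8577·q_1 = (-1.1667, -1.8333, -0.3333).

u_2 = (-1.1667, -1.8333, -0.3333)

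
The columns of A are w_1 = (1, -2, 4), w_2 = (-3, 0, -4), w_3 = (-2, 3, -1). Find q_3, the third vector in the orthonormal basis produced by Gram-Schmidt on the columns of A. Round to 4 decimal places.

w_1 = (1, -2, 4); ‖w_1‖ = 4.5826, so q_1 = (0.2182, -0.4364, 0.8729).
q_1·w_2 = 0.2182·(-3) + (-0.4364)·0 + 0.8729·(-4) = -4.1461.
u_2 = w_2 + 4.1461·q_1 = (-2.0952, -1.8095, -0.3810).
‖u_2‖ = 2.7946, so q_2 = (-0.7498, -0.6475, -0.1363).
q_1·w_3 = 0.2182·(-2) + (-0.4364)·3 + 0.8729·(-1) = -2.6186; q_2·w_3 = (-0.7498)·(-2) + (-0.6475)·3 + (-0.1363)·(-1) = -0.3067.
u_3 = w_3 + 2.6186·q_1 + 0.3067·q_2 = (-1.6585, 1.6585, 1.2439).
‖u_3‖ = 2.6550, so q_3 = (-0.6247, 0.6247, 0.4685).

q_3 = (-0.6247, 0.6247, 0.4685)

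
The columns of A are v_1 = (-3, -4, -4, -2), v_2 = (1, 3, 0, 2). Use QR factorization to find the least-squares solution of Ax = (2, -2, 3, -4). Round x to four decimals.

x = (-0.9517, -2.1487)

e_1 = v_1/‖v_1‖ = (-3, -4, -4, -2)/6.7082 = (-0.4472, -0.5963, -0.5963, -0.2981).
r_{12} = e_1·v_2 = -2.8324.
u_2 = v_2 + 2.8324·e_1 = (-0.2667, 1.3111, -1.6889, 1.1556).
‖u_2‖ = 2.4449, so e_2 = (-0.1091, 0.5363, -0.6908, 0.4726).
Qᵀb = (-0.2981, -5.2535).
Back-substitute: x_2 = -5.2535/2.4449 = -2.1487.
x_1 = (-0.2981 + 2.8324·(-2.1487))/6.7082 = -0.9517.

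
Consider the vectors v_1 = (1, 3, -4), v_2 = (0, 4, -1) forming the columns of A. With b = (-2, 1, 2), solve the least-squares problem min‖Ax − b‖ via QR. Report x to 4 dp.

q_1 = v_1/‖v_1‖ = (1, 3, -4)/5.0990 = (0.1961, 0.5883, -0.7845).
r_{12} = q_1·v_2 = 3.1379.
u_2 = v_2 − 3.1379·q_1 = (-0.6154, 2.1538, 1.4615).
‖u_2‖ = 2.6747, so q_2 = (-0.2301, 0.8053, 0.5464).
Qᵀb = (-1.3728, 2.3583).
Back-substitute: x_2 = 2.3583/2.6747 = 0.8817.
x_1 = (-1.3728 − 3.1379·0.8817)/5.0990 = -0.8118.

x = (-0.8118, 0.8817)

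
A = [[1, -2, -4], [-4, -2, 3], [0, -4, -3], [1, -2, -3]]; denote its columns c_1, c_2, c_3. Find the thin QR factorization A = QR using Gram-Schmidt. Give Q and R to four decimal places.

Q = [[0.2357, -0.4268, -0.8401], [-0.9428, -0.2134, -0.2010], [0.0000, -0.7682, 0.5026], [0.2357, -0.4268, 0.0359]], R = [[4.2426, 0.9428, -4.4783], [0.0000, 5.2068, 4.6520], [0.0000, 0.0000, 1.1416]]

c_1 = (1, -4, 0, 1); ‖c_1‖ = 4.2426, so e_1 = (0.2357, -0.9428, 0.0000, 0.2357).
e_1·c_2 = 0.2357·(-2) + (-0.9428)·(-2) + 0.0000·(-4) + 0.2357·(-2) = 0.9428.
u_2 = c_2 − 0.9428·e_1 = (-2.2222, -1.1111, -4.0000, -2.2222).
‖u_2‖ = 5.2068, so e_2 = (-0.4268, -0.2134, -0.7682, -0.4268).
e_1·c_3 = 0.2357·(-4) + (-0.9428)·3 + 0.0000·(-3) + 0.2357·(-3) = -4.4783; e_2·c_3 = (-0.4268)·(-4) + (-0.2134)·3 + (-0.7682)·(-3) + (-0.4268)·(-3) = 4.6520.
u_3 = c_3 + 4.4783·e_1 − 4.6520·e_2 = (-0.9590, -0.2295, 0.5738, 0.0410).
‖u_3‖ = 1.1416, so e_3 = (-0.8401, -0.2010, 0.5026, 0.0359).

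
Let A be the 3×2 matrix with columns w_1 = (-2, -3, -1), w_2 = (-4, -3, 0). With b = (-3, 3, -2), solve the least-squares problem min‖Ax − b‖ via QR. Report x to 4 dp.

w_1 = (-2, -3, -1); ‖w_1‖ = 3.7417, so q_1 = (-0.5345, -0.8018, -0.2673).
q_1·w_2 = (-0.5345)·(-4) + (-0.8018)·(-3) + (-0.2673)·0 = 4.5434.
u_2 = w_2 − 4.5434·q_1 = (-1.5714, 0.6429, 1.2143).
‖u_2‖ = 2.0874, so q_2 = (-0.7528, 0.3080, 0.5817).
Qᵀb = (-0.2673, 2.0189).
Back-substitute: x_2 = 2.0189/2.0874 = 0.9672.
x_1 = (-0.2673 − 4.5434·0.9672)/3.7417 = -1.2459.

x = (-1.2459, 0.9672)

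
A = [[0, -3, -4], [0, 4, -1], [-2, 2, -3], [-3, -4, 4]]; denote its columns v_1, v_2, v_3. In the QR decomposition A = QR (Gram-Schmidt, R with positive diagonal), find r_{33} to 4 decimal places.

r_{33} = 6.0481

v_1 = (0, 0, -2, -3); ‖v_1‖ = 3.6056, so e_1 = (0.0000, 0.0000, -0.5547, -0.8321).
e_1·v_2 = 0.0000·(-3) + 0.0000·4 + (-0.5547)·2 + (-0.8321)·(-4) = 2.2188.
u_2 = v_2 − 2.2188·e_1 = (-3.0000, 4.0000, 3.2308, -2.1538).
‖u_2‖ = 6.3306, so e_2 = (-0.4739, 0.6318, 0.5103, -0.3402).
e_1·v_3 = 0.0000·(-4) + 0.0000·(-1) + (-0.5547)·(-3) + (-0.8321)·4 = -1.6641; e_2·v_3 = (-0.4739)·(-4) + 0.6318·(-1) + 0.5103·(-3) + (-0.3402)·4 = -1.6282.
u_3 = v_3 + 1.6641·e_1 + 1.6282·e_2 = (-4.7716, 0.0288, -3.0921, 2.0614).
r_{33} = ‖u_3‖ = 6.0481.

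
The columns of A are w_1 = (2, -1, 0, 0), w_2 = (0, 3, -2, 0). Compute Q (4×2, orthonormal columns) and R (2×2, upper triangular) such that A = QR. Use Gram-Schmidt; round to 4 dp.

e_1 = w_1/‖w_1‖ = (2, -1, 0, 0)/2.2361 = (0.8944, -0.4472, 0.0000, 0.0000).
r_{12} = e_1·w_2 = -1.3416.
u_2 = w_2 + 1.3416·e_1 = (1.2000, 2.4000, -2.0000, 0.0000).
‖u_2‖ = 3.3466, so e_2 = (0.3586, 0.7171, -0.5976, 0.0000).

Q = [[0.8944, 0.3586], [-0.4472, 0.7171], [0.0000, -0.5976], [0.0000, 0.0000]], R = [[2.2361, -1.3416], [0.0000, 3.3466]]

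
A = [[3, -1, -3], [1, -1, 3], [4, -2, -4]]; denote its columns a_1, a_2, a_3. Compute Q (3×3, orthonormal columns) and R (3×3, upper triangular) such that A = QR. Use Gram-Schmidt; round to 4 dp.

a_1 = (3, 1, 4); ‖a_1‖ = 5.0990, so e_1 = (0.5883, 0.1961, 0.7845).
e_1·a_2 = 0.5883·(-1) + 0.1961·(-1) + 0.7845·(-2) = -2.3534.
u_2 = a_2 + 2.3534·e_1 = (0.3846, -0.5385, -0.1538).
‖u_2‖ = 0.6794, so e_2 = (0.5661, -0.7926, -0.2265).
e_1·a_3 = 0.5883·(-3) + 0.1961·3 + 0.7845·(-4) = -4.3146; e_2·a_3 = 0.5661·(-3) + (-0.7926)·3 + (-0.2265)·(-4) = -3.1704.
u_3 = a_3 + 4.3146·e_1 + 3.1704·e_2 = (1.3333, 1.3333, -1.3333).
‖u_3‖ = 2.3094, so e_3 = (0.5774, 0.5774, -0.5774).

Q = [[0.5883, 0.5661, 0.5774], [0.1961, -0.7926, 0.5774], [0.7845, -0.2265, -0.5774]], R = [[5.0990, -2.3534, -4.3146], [0.0000, 0.6794, -3.1704], [0.0000, 0.0000, 2.3094]]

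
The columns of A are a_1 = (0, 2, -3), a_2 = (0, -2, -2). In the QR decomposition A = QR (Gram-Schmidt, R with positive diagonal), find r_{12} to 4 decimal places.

r_{12} = 0.5547

a_1 = (0, 2, -3); ‖a_1‖ = 3.6056, so q_1 = (0.0000, 0.5547, -0.8321).
r_{12} = q_1·a_2 = 0.5547.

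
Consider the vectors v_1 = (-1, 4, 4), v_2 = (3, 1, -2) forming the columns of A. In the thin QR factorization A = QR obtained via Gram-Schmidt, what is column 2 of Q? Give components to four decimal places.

v_1 = (-1, 4, 4); ‖v_1‖ = 5.7446, so e_1 = (-0.1741, 0.6963, 0.6963).
e_1·v_2 = (-0.1741)·3 + 0.6963·1 + 0.6963·(-2) = -1.2185.
u_2 = v_2 + 1.2185·e_1 = (2.7879, 1.8485, -1.1515).
‖u_2‖ = 3.5377, so e_2 = (0.7881, 0.5225, -0.3255).

e_2 = (0.7881, 0.5225, -0.3255)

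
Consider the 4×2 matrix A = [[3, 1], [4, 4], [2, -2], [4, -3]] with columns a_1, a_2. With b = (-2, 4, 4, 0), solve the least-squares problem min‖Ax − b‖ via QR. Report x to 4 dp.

a_1 = (3, 4, 2, 4); ‖a_1‖ = 6.7082, so e_1 = (0.4472, 0.5963, 0.2981, 0.5963).
e_1·a_2 = 0.4472·1 + 0.5963·4 + 0.2981·(-2) + 0.5963·(-3) = 0.4472.
u_2 = a_2 − 0.4472·e_1 = (0.8000, 3.7333, -2.1333, -3.2667).
‖u_2‖ = 5.4589, so e_2 = (0.1465, 0.6839, -0.3908, -0.5984).
Qᵀb = (2.6833, 0.8793).
Back-substitute: x_2 = 0.8793/5.4589 = 0.1611.
x_1 = (2.6833 − 0.4472·0.1611)/6.7082 = 0.3893.

x = (0.3893, 0.1611)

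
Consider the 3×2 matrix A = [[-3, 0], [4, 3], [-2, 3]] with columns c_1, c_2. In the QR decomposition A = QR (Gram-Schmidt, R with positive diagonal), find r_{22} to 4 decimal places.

c_1 = (-3, 4, -2); ‖c_1‖ = 5.3852, so q_1 = (-0.5571, 0.7428, -0.3714).
q_1·c_2 = (-0.5571)·0 + 0.7428·3 + (-0.3714)·3 = 1.1142.
u_2 = c_2 − 1.1142·q_1 = (0.6207, 2.1724, 3.4138).
r_{22} = ‖u_2‖ = 4.0937.

r_{22} = 4.0937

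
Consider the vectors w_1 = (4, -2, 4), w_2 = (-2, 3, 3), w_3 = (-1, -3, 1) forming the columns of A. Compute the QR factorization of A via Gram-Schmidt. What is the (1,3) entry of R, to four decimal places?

r_{13} = 1.0000

w_1 = (4, -2, 4); ‖w_1‖ = 6.0000, so q_1 = (0.6667, -0.3333, 0.6667).
r_{13} = q_1·w_3 = 1.0000.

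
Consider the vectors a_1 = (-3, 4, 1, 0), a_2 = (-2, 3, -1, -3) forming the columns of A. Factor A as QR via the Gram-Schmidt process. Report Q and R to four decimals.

Q = [[-0.5883, -0.0112], [0.7845, 0.1116], [0.1961, -0.4797], [0.0000, -0.8702]], R = [[5.0990, 3.3340], [0.0000, 3.4474]]

a_1 = (-3, 4, 1, 0); ‖a_1‖ = 5.0990, so e_1 = (-0.5883, 0.7845, 0.1961, 0.0000).
e_1·a_2 = (-0.5883)·(-2) + 0.7845·3 + 0.1961·(-1) + 0.0000·(-3) = 3.3340.
u_2 = a_2 − 3.3340·e_1 = (-0.0385, 0.3846, -1.6538, -3.0000).
‖u_2‖ = 3.4474, so e_2 = (-0.0112, 0.1116, -0.4797, -0.8702).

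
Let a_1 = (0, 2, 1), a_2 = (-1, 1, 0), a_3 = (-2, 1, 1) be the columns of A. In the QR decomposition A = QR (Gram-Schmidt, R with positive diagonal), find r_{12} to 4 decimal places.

q_1 = a_1/‖a_1‖ = (0, 2, 1)/2.2361 = (0.0000, 0.8944, 0.4472).
r_{12} = q_1·a_2 = 0.8944.

r_{12} = 0.8944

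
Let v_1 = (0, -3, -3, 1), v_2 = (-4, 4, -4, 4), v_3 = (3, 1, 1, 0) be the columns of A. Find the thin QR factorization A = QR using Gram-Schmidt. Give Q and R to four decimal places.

Q = [[0.0000, -0.5033, 0.8598], [-0.6882, 0.5828, 0.3113], [-0.6882, -0.4239, -0.1927], [0.2294, 0.4768, 0.3558]], R = [[4.3589, 0.9177, -1.3765], [0.0000, 7.9472, -1.3510], [0.0000, 0.0000, 2.6981]]

v_1 = (0, -3, -3, 1); ‖v_1‖ = 4.3589, so q_1 = (0.0000, -0.6882, -0.6882, 0.2294).
q_1·v_2 = 0.0000·(-4) + (-0.6882)·4 + (-0.6882)·(-4) + 0.2294·4 = 0.9177.
u_2 = v_2 − 0.9177·q_1 = (-4.0000, 4.6316, -3.3684, 3.7895).
‖u_2‖ = 7.9472, so q_2 = (-0.5033, 0.5828, -0.4239, 0.4768).
q_1·v_3 = 0.0000·3 + (-0.6882)·1 + (-0.6882)·1 + 0.2294·0 = -1.3765; q_2·v_3 = (-0.5033)·3 + 0.5828·1 + (-0.4239)·1 + 0.4768·0 = -1.3510.
u_3 = v_3 + 1.3765·q_1 + 1.3510·q_2 = (2.3200, 0.8400, -0.5200, 0.9600).
‖u_3‖ = 2.6981, so q_3 = (0.8598, 0.3113, -0.1927, 0.3558).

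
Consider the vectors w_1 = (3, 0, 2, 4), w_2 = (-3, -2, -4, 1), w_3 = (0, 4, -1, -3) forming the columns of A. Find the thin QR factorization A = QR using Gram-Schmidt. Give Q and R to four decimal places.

e_1 = w_1/‖w_1‖ = (3, 0, 2, 4)/5.3852 = (0.5571, 0.0000, 0.3714, 0.7428).
r_{12} = e_1·w_2 = -2.4140.
u_2 = w_2 + 2.4140·e_1 = (-1.6552, -2.0000, -3.1034, 2.7931).
‖u_2‖ = 4.9165, so e_2 = (-0.3367, -0.4068, -0.6312, 0.5681).
r_{13} = e_1·w_3 = -2.5997; r_{23} = e_2·w_3 = -2.7002.
u_3 = w_3 + 2.5997·e_1 + 2.7002·e_2 = (0.5392, 2.9016, -1.7389, 0.4650).
‖u_3‖ = 3.4569, so e_3 = (0.1560, 0.8394, -0.5030, 0.1345).

Q = [[0.5571, -0.3367, 0.1560], [0.0000, -0.4068, 0.8394], [0.3714, -0.6312, -0.5030], [0.7428, 0.5681, 0.1345]], R = [[5.3852, -2.4140, -2.5997], [0.0000, 4.9165, -2.7002], [0.0000, 0.0000, 3.4569]]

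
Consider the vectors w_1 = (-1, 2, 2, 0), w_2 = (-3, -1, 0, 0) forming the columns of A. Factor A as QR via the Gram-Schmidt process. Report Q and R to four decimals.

Q = [[-0.3333, -0.9187], [0.6667, -0.3887], [0.6667, -0.0707], [0.0000, 0.0000]], R = [[3.0000, 0.3333], [0.0000, 3.1447]]

w_1 = (-1, 2, 2, 0); ‖w_1‖ = 3.0000, so e_1 = (-0.3333, 0.6667, 0.6667, 0.0000).
e_1·w_2 = (-0.3333)·(-3) + 0.6667·(-1) + 0.6667·0 + 0.0000·0 = 0.3333.
u_2 = w_2 − 0.3333·e_1 = (-2.8889, -1.2222, -0.2222, 0.0000).
‖u_2‖ = 3.1447, so e_2 = (-0.9187, -0.3887, -0.0707, 0.0000).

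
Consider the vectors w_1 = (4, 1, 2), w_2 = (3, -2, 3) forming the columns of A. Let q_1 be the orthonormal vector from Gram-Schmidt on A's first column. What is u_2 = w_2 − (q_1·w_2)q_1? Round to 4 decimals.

w_1 = (4, 1, 2); ‖w_1‖ = 4.5826, so q_1 = (0.8729, 0.2182, 0.4364).
q_1·w_2 = 0.8729·3 + 0.2182·(-2) + 0.4364·3 = 3.4915.
u_2 = w_2 − 3.4915·q_1 = (-0.0476, -2.7619, 1.4762).

u_2 = (-0.0476, -2.7619, 1.4762)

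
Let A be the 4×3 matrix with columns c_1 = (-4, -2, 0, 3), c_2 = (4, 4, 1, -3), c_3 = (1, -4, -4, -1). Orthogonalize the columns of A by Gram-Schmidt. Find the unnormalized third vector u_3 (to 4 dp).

e_1 = c_1/‖c_1‖ = (-4, -2, 0, 3)/5.3852 = (-0.7428, -0.3714, 0.0000, 0.5571).
r_{12} = e_1·c_2 = -6.1279.
u_2 = c_2 + 6.1279·e_1 = (-0.5517, 1.7241, 1.0000, 0.4138).
‖u_2‖ = 2.1091, so e_2 = (-0.2616, 0.8175, 0.4741, 0.1962).
r_{13} = e_1·c_3 = 0.1857; r_{23} = e_2·c_3 = -5.6242.
u_3 = c_3 − 0.1857·e_1 + 5.6242·e_2 = (-0.3333, 0.6667, -1.3333, 0.0000).

u_3 = (-0.3333, 0.6667, -1.3333, 0.0000)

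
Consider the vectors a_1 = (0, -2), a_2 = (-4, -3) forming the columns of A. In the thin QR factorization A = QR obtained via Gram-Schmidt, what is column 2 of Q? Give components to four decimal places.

q_1 = a_1/‖a_1‖ = (0, -2)/2.0000 = (0.0000, -1.0000).
r_{12} = q_1·a_2 = 3.0000.
u_2 = a_2 − 3.0000·q_1 = (-4.0000, 0.0000).
‖u_2‖ = 4.0000, so q_2 = (-1.0000, 0.0000).

q_2 = (-1.0000, 0.0000)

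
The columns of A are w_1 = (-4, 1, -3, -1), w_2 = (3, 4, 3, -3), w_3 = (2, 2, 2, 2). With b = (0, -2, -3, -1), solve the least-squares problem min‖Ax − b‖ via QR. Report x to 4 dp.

w_1 = (-4, 1, -3, -1); ‖w_1‖ = 5.1962, so e_1 = (-0.7698, 0.1925, -0.5774, -0.1925).
e_1·w_2 = (-0.7698)·3 + 0.1925·4 + (-0.5774)·3 + (-0.1925)·(-3) = -2.6943.
u_2 = w_2 + 2.6943·e_1 = (0.9259, 4.5185, 1.4444, -3.5185).
‖u_2‖ = 5.9784, so e_2 = (0.1549, 0.7558, 0.2416, -0.5885).
e_1·w_3 = (-0.7698)·2 + 0.1925·2 + (-0.5774)·2 + (-0.1925)·2 = -2.6943; e_2·w_3 = 0.1549·2 + 0.7558·2 + 0.2416·2 + (-0.5885)·2 = 1.1275.
u_3 = w_3 + 2.6943·e_1 − 1.1275·e_2 = (-0.2487, 1.6663, 0.1720, 2.1451).
‖u_3‖ = 2.7330, so e_3 = (-0.0910, 0.6097, 0.0629, 0.7849).
Qᵀb = (1.5396, -1.6479, -2.1931).
Back-substitute: x_3 = -2.1931/2.7330 = -0.8024.
x_2 = (-1.6479 − 1.1275·(-0.8024))/5.9784 = -0.1243.
x_1 = (1.5396 + 2.6943·(-0.1243) + 2.6943·(-0.8024))/5.1962 = -0.1842.

x = (-0.1842, -0.1243, -0.8024)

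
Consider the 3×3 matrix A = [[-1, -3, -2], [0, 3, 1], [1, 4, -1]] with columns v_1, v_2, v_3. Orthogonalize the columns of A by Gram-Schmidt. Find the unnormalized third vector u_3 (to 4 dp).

v_1 = (-1, 0, 1); ‖v_1‖ = 1.4142, so q_1 = (-0.7071, 0.0000, 0.7071).
q_1·v_2 = (-0.7071)·(-3) + 0.0000·3 + 0.7071·4 = 4.9497.
u_2 = v_2 − 4.9497·q_1 = (0.5000, 3.0000, 0.5000).
‖u_2‖ = 3.0822, so q_2 = (0.1622, 0.9733, 0.1622).
q_1·v_3 = (-0.7071)·(-2) + 0.0000·1 + 0.7071·(-1) = 0.7071; q_2·v_3 = 0.1622·(-2) + 0.9733·1 + 0.1622·(-1) = 0.4867.
u_3 = v_3 − 0.7071·q_1 − 0.4867·q_2 = (-1.5789, 0.5263, -1.5789).

u_3 = (-1.5789, 0.5263, -1.5789)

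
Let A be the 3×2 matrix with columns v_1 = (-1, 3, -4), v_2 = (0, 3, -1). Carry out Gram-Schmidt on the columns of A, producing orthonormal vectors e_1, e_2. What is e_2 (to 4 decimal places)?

v_1 = (-1, 3, -4); ‖v_1‖ = 5.0990, so e_1 = (-0.1961, 0.5883, -0.7845).
e_1·v_2 = (-0.1961)·0 + 0.5883·3 + (-0.7845)·(-1) = 2.5495.
u_2 = v_2 − 2.5495·e_1 = (0.5000, 1.5000, 1.0000).
‖u_2‖ = 1.8708, so e_2 = (0.2673, 0.8018, 0.5345).

e_2 = (0.2673, 0.8018, 0.5345)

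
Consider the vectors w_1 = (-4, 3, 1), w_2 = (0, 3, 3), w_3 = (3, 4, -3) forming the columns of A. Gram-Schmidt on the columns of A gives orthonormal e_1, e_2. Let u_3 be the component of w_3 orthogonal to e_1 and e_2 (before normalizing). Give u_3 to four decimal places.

u_3 = (1.8889, 3.7778, -3.7778)

w_1 = (-4, 3, 1); ‖w_1‖ = 5.0990, so e_1 = (-0.7845, 0.5883, 0.1961).
e_1·w_2 = (-0.7845)·0 + 0.5883·3 + 0.1961·3 = 2.3534.
u_2 = w_2 − 2.3534·e_1 = (1.8462, 1.6154, 2.5385).
‖u_2‖ = 3.5301, so e_2 = (0.5230, 0.4576, 0.7191).
e_1·w_3 = (-0.7845)·3 + 0.5883·4 + 0.1961·(-3) = -0.5883; e_2·w_3 = 0.5230·3 + 0.4576·4 + 0.7191·(-3) = 1.2421.
u_3 = w_3 + 0.5883·e_1 − 1.2421·e_2 = (1.8889, 3.7778, -3.7778).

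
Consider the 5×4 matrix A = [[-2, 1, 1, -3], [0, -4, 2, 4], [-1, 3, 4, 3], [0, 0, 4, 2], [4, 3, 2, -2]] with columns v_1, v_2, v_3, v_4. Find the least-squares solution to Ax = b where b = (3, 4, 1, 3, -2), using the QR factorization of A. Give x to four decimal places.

v_1 = (-2, 0, -1, 0, 4); ‖v_1‖ = 4.5826, so e_1 = (-0.4364, 0.0000, -0.2182, 0.0000, 0.8729).
e_1·v_2 = (-0.4364)·1 + 0.0000·(-4) + (-0.2182)·3 + 0.0000·0 + 0.8729·3 = 1.5275.
u_2 = v_2 − 1.5275·e_1 = (1.6667, -4.0000, 3.3333, 0.0000, 1.6667).
‖u_2‖ = 5.7155, so e_2 = (0.2916, -0.6999, 0.5832, 0.0000, 0.2916).
e_1·v_3 = (-0.4364)·1 + 0.0000·2 + (-0.2182)·4 + 0.0000·4 + 0.8729·2 = 0.4364; e_2·v_3 = 0.2916·1 + (-0.6999)·2 + 0.5832·4 + 0.0000·4 + 0.2916·2 = 1.8080.
u_3 = v_3 − 0.4364·e_1 − 1.8080·e_2 = (0.6633, 3.2653, 3.0408, 4.0000, 1.0918).
‖u_3‖ = 6.1271, so e_3 = (0.1083, 0.5329, 0.4963, 0.6528, 0.1782).
e_1·v_4 = (-0.4364)·(-3) + 0.0000·4 + (-0.2182)·3 + 0.0000·2 + 0.8729·(-2) = -1.0911; e_2·v_4 = 0.2916·(-3) + (-0.6999)·4 + 0.5832·3 + 0.0000·2 + 0.2916·(-2) = -2.5078; e_3·v_4 = 0.1083·(-3) + 0.5329·4 + 0.4963·3 + 0.6528·2 + 0.1782·(-2) = 4.2451.
u_4 = v_4 + 1.0911·e_1 + 2.5078·e_2 − 4.2451·e_3 = (-3.2044, -0.0175, 2.1177, -0.7714, -1.0728).
‖u_4‖ = 4.0619, so e_4 = (-0.7889, -0.0043, 0.5213, -0.1899, -0.2641).
Qᵀb = (-3.2733, -1.9246, 4.5549, -1.9041).
Back-substitute: x_4 = -1.9041/4.0619 = -0.4688.
x_3 = (4.5549 − 4.2451·(-0.4688))/6.1271 = 1.0682.
x_2 = (-1.9246 − 1.8080·1.0682 + 2.5078·(-0.4688))/5.7155 = -0.8803.
x_1 = (-3.2733 − 1.5275·(-0.8803) − 0.4364·1.0682 + 1.0911·(-0.4688))/4.5826 = -0.6342.

x = (-0.6342, -0.8803, 1.0682, -0.4688)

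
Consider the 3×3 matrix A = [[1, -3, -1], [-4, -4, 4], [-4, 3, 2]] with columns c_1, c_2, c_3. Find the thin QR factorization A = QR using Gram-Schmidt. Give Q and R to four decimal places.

Q = [[0.1741, -0.5199, -0.8363], [-0.6963, -0.6655, 0.2688], [-0.6963, 0.5355, -0.4779]], R = [[5.7446, 0.1741, -4.3519], [0.0000, 5.8284, -1.0710], [0.0000, 0.0000, 0.9558]]

c_1 = (1, -4, -4); ‖c_1‖ = 5.7446, so q_1 = (0.1741, -0.6963, -0.6963).
q_1·c_2 = 0.1741·(-3) + (-0.6963)·(-4) + (-0.6963)·3 = 0.1741.
u_2 = c_2 − 0.1741·q_1 = (-3.0303, -3.8788, 3.1212).
‖u_2‖ = 5.8284, so q_2 = (-0.5199, -0.6655, 0.5355).
q_1·c_3 = 0.1741·(-1) + (-0.6963)·4 + (-0.6963)·2 = -4.3519; q_2·c_3 = (-0.5199)·(-1) + (-0.6655)·4 + 0.5355·2 = -1.0710.
u_3 = c_3 + 4.3519·q_1 + 1.0710·q_2 = (-0.7993, 0.2569, -0.4567).
‖u_3‖ = 0.9558, so q_3 = (-0.8363, 0.2688, -0.4779).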